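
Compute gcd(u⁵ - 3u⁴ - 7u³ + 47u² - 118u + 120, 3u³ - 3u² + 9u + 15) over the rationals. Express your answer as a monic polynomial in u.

Repeated division with remainder:
  u⁵ - 3u⁴ - 7u³ + 47u² - 118u + 120 = ((1/3)u² - (2/3)u - 4)(3u³ - 3u² + 9u + 15) + (36u² - 72u + 180)
  3u³ - 3u² + 9u + 15 = ((1/12)u + 1/12)(36u² - 72u + 180) + (0)
Last nonzero remainder: 36u² - 72u + 180. Dividing through by 36 gives the monic gcd u² - 2u + 5.

u² - 2u + 5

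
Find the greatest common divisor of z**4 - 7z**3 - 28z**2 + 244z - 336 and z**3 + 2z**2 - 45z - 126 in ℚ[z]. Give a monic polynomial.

Apply the Euclidean algorithm:
  z**4 - 7z**3 - 28z**2 + 244z - 336 = (z - 9)(z**3 + 2z**2 - 45z - 126) + (35z**2 - 35z - 1470)
  z**3 + 2z**2 - 45z - 126 = ((1/35)z + 3/35)(35z**2 - 35z - 1470) + (0)
Last nonzero remainder: 35z**2 - 35z - 1470. Dividing through by 35 gives the monic gcd z**2 - z - 42.

z**2 - z - 42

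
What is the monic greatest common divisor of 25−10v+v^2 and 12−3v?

By polynomial division,
  v^2−10v+25 = (−(1/3)v+2)(−3v+12) + (1)
  −3v+12 = (−3v+12)(1) + (0)
The last nonzero remainder is the constant 1, so the polynomials are coprime and gcd = 1.

1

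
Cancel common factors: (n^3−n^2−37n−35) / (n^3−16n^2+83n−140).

(n^2+6n+5)/(n^2−9n+20)

By polynomial division,
  n^3−n^2−37n−35 = (n^3−16n^2+83n−140) + (15n^2−120n+105)
  n^3−16n^2+83n−140 = ((1/15)n−8/15)(15n^2−120n+105) + (12n−84)
  15n^2−120n+105 = ((5/4)n−5/4)(12n−84) + (0)
Last nonzero remainder: 12n−84. Dividing through by 12 gives the monic gcd n−7.
Cancel n−7 from numerator and denominator to get the reduced form.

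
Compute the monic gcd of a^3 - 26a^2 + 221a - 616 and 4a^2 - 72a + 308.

a^2 - 18a + 77

By polynomial division,
  a^3 - 26a^2 + 221a - 616 = ((1/4)a - 2)(4a^2 - 72a + 308) + (0)
Last nonzero remainder: 4a^2 - 72a + 308. Dividing through by 4 gives the monic gcd a^2 - 18a + 77.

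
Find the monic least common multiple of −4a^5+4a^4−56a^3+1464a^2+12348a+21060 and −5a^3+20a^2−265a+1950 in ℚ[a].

Apply the Euclidean algorithm:
  −4a^5+4a^4−56a^3+1464a^2+12348a+21060 = ((4/5)a^2+(12/5)a−108/5)(−5a^3+20a^2−265a+1950) + (972a^2+1944a+63180)
  −5a^3+20a^2−265a+1950 = (−(5/972)a+5/162)(972a^2+1944a+63180) + (0)
Last nonzero remainder: 972a^2+1944a+63180. Dividing through by 972 gives the monic gcd a^2+2a+65.
Then lcm(f, g) = f·g / gcd(f, g); expanding and making the result monic gives the answer.

a^6−7a^5+20a^4−450a^3−891a^2+13257a+31590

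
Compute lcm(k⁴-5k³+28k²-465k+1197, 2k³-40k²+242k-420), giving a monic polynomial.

k⁵-15k⁴+78k³-745k²+5847k-11970

By polynomial division,
  k⁴-5k³+28k²-465k+1197 = ((1/2)k+15/2)(2k³-40k²+242k-420) + (207k²-2070k+4347)
  2k³-40k²+242k-420 = ((2/207)k-20/207)(207k²-2070k+4347) + (0)
Last nonzero remainder: 207k²-2070k+4347. Dividing through by 207 gives the monic gcd k²-10k+21.
Then lcm(f, g) = f·g / gcd(f, g); expanding and making the result monic gives the answer.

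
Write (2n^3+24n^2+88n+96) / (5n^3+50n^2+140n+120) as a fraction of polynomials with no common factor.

(2n+8)/(5n+10)

Euclidean algorithm in ℚ[n]:
  2n^3+24n^2+88n+96 = (2/5)(5n^3+50n^2+140n+120) + (4n^2+32n+48)
  5n^3+50n^2+140n+120 = ((5/4)n+5/2)(4n^2+32n+48) + (0)
Last nonzero remainder: 4n^2+32n+48. Dividing through by 4 gives the monic gcd n^2+8n+12.
Cancel n^2+8n+12 from numerator and denominator to get the reduced form.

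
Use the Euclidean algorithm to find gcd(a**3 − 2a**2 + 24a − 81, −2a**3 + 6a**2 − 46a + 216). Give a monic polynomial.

Apply the Euclidean algorithm:
  a**3 − 2a**2 + 24a − 81 = (−1/2)(−2a**3 + 6a**2 − 46a + 216) + (a**2 + a + 27)
  −2a**3 + 6a**2 − 46a + 216 = (−2a + 8)(a**2 + a + 27) + (0)
The last nonzero remainder a**2 + a + 27 is already monic.

a**2 + a + 27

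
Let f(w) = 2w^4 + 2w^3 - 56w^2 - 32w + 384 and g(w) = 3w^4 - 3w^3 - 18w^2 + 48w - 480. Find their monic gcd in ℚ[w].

w^2 - 16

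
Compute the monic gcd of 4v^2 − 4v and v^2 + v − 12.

1

Apply the Euclidean algorithm:
  4v^2 − 4v = (4)(v^2 + v − 12) + (−8v + 48)
  v^2 + v − 12 = (−(1/8)v − 7/8)(−8v + 48) + (30)
  −8v + 48 = (−(4/15)v + 8/5)(30) + (0)
The last nonzero remainder is the constant 30, so the polynomials are coprime and gcd = 1.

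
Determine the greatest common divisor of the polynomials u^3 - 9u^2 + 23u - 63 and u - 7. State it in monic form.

u - 7

Euclidean algorithm in ℚ[u]:
  u^3 - 9u^2 + 23u - 63 = (u^2 - 2u + 9)(u - 7) + (0)
The last nonzero remainder u - 7 is already monic.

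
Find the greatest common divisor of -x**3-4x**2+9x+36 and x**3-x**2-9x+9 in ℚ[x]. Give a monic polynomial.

By polynomial division,
  -x**3-4x**2+9x+36 = (-1)(x**3-x**2-9x+9) + (-5x**2+45)
  x**3-x**2-9x+9 = (-(1/5)x+1/5)(-5x**2+45) + (0)
Last nonzero remainder: -5x**2+45. Dividing through by -5 gives the monic gcd x**2-9.

x**2-9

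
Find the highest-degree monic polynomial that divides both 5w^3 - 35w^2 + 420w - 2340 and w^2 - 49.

1

Euclidean algorithm in ℚ[w]:
  5w^3 - 35w^2 + 420w - 2340 = (5w - 35)(w^2 - 49) + (665w - 4055)
  w^2 - 49 = ((1/665)w + 811/88445)(665w - 4055) + (-209040/17689)
  665w - 4055 = (-(2352637/41808)w + 14345779/41808)(-209040/17689) + (0)
The last nonzero remainder is the constant -209040/17689, so the polynomials are coprime and gcd = 1.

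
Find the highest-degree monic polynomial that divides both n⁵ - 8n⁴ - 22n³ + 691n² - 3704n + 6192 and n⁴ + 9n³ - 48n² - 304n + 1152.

n³ + n² - 56n + 144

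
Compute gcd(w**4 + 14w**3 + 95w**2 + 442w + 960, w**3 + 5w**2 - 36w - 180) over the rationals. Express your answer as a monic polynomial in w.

w**2 + 11w + 30

Apply the Euclidean algorithm:
  w**4 + 14w**3 + 95w**2 + 442w + 960 = (w + 9)(w**3 + 5w**2 - 36w - 180) + (86w**2 + 946w + 2580)
  w**3 + 5w**2 - 36w - 180 = ((1/86)w - 3/43)(86w**2 + 946w + 2580) + (0)
Last nonzero remainder: 86w**2 + 946w + 2580. Dividing through by 86 gives the monic gcd w**2 + 11w + 30.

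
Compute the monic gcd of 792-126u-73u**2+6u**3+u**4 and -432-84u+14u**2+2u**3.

By polynomial division,
  u**4+6u**3-73u**2-126u+792 = ((1/2)u-1/2)(2u**3+14u**2-84u-432) + (-24u**2+48u+576)
  2u**3+14u**2-84u-432 = (-(1/12)u-3/4)(-24u**2+48u+576) + (0)
Last nonzero remainder: -24u**2+48u+576. Dividing through by -24 gives the monic gcd u**2-2u-24.

-24-2u+u**2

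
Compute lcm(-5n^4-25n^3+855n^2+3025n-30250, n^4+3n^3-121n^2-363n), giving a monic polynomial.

n^6+8n^5-156n^4-1118n^3+4235n^2+18150n

Repeated division with remainder:
  -5n^4-25n^3+855n^2+3025n-30250 = (-5)(n^4+3n^3-121n^2-363n) + (-10n^3+250n^2+1210n-30250)
  n^4+3n^3-121n^2-363n = (-(1/10)n-14/5)(-10n^3+250n^2+1210n-30250) + (700n^2-84700)
  -10n^3+250n^2+1210n-30250 = (-(1/70)n+5/14)(700n^2-84700) + (0)
Last nonzero remainder: 700n^2-84700. Dividing through by 700 gives the monic gcd n^2-121.
Then lcm(f, g) = f·g / gcd(f, g); expanding and making the result monic gives the answer.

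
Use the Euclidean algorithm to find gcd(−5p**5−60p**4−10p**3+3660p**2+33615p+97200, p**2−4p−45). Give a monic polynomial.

p**2−4p−45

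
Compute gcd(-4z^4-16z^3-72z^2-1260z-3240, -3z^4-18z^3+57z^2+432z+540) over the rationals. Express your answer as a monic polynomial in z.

Apply the Euclidean algorithm:
  -4z^4-16z^3-72z^2-1260z-3240 = (4/3)(-3z^4-18z^3+57z^2+432z+540) + (8z^3-148z^2-1836z-3960)
  -3z^4-18z^3+57z^2+432z+540 = (-(3/8)z-147/16)(8z^3-148z^2-1836z-3960) + (-(7965/4)z^2-(71685/4)z-71685/2)
  8z^3-148z^2-1836z-3960 = (-(32/7965)z+176/1593)(-(7965/4)z^2-(71685/4)z-71685/2) + (0)
Last nonzero remainder: -(7965/4)z^2-(71685/4)z-71685/2. Dividing through by -7965/4 gives the monic gcd z^2+9z+18.

z^2+9z+18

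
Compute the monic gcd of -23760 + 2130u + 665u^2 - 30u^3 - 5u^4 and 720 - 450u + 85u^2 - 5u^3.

48 - 14u + u^2

Apply the Euclidean algorithm:
  -5u^4 - 30u^3 + 665u^2 + 2130u - 23760 = (u + 23)(-5u^3 + 85u^2 - 450u + 720) + (-840u^2 + 11760u - 40320)
  -5u^3 + 85u^2 - 450u + 720 = ((1/168)u - 1/56)(-840u^2 + 11760u - 40320) + (0)
Last nonzero remainder: -840u^2 + 11760u - 40320. Dividing through by -840 gives the monic gcd u^2 - 14u + 48.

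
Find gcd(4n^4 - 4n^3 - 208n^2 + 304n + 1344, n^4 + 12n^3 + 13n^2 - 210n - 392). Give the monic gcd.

By polynomial division,
  4n^4 - 4n^3 - 208n^2 + 304n + 1344 = (4)(n^4 + 12n^3 + 13n^2 - 210n - 392) + (-52n^3 - 260n^2 + 1144n + 2912)
  n^4 + 12n^3 + 13n^2 - 210n - 392 = (-(1/52)n - 7/52)(-52n^3 - 260n^2 + 1144n + 2912) + (0)
Last nonzero remainder: -52n^3 - 260n^2 + 1144n + 2912. Dividing through by -52 gives the monic gcd n^3 + 5n^2 - 22n - 56.

n^3 + 5n^2 - 22n - 56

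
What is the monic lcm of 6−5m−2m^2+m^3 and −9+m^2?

18−9m−11m^2+m^3+m^4

By polynomial division,
  m^3−2m^2−5m+6 = (m−2)(m^2−9) + (4m−12)
  m^2−9 = ((1/4)m+3/4)(4m−12) + (0)
Last nonzero remainder: 4m−12. Dividing through by 4 gives the monic gcd m−3.
Then lcm(f, g) = f·g / gcd(f, g); expanding and making the result monic gives the answer.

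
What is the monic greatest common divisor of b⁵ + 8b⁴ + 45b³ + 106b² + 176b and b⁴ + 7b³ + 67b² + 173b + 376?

b² + 3b + 8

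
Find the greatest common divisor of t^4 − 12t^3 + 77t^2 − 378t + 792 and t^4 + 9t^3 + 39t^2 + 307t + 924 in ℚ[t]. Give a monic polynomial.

Apply the Euclidean algorithm:
  t^4 − 12t^3 + 77t^2 − 378t + 792 = (t^4 + 9t^3 + 39t^2 + 307t + 924) + (−21t^3 + 38t^2 − 685t − 132)
  t^4 + 9t^3 + 39t^2 + 307t + 924 = (−(1/21)t − 227/441)(−21t^3 + 38t^2 − 685t − 132) + ((11440/441)t^2 − (22880/441)t + 125840/147)
  −21t^3 + 38t^2 − 685t − 132 = (−(9261/11440)t − 441/2860)((11440/441)t^2 − (22880/441)t + 125840/147) + (0)
Last nonzero remainder: (11440/441)t^2 − (22880/441)t + 125840/147. Dividing through by 11440/441 gives the monic gcd t^2 − 2t + 33.

t^2 − 2t + 33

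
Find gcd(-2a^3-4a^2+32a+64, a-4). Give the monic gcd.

a-4

Apply the Euclidean algorithm:
  -2a^3-4a^2+32a+64 = (-2a^2-12a-16)(a-4) + (0)
The last nonzero remainder a-4 is already monic.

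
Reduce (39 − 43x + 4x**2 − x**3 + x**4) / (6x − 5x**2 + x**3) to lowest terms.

(−13 + 10x + 2x**2 + x**3)/(−2x + x**2)

Repeated division with remainder:
  x**4 − x**3 + 4x**2 − 43x + 39 = (x + 4)(x**3 − 5x**2 + 6x) + (18x**2 − 67x + 39)
  x**3 − 5x**2 + 6x = ((1/18)x − 23/324)(18x**2 − 67x + 39) + (−(299/324)x + 299/108)
  18x**2 − 67x + 39 = (−(5832/299)x + 324/23)(−(299/324)x + 299/108) + (0)
Last nonzero remainder: −(299/324)x + 299/108. Dividing through by −299/324 gives the monic gcd x − 3.
Cancel x − 3 from numerator and denominator to get the reduced form.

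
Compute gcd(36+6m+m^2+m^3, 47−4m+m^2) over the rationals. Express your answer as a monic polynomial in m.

Euclidean algorithm in ℚ[m]:
  m^3+m^2+6m+36 = (m+5)(m^2−4m+47) + (−21m−199)
  m^2−4m+47 = (−(1/21)m+283/441)(−21m−199) + (77044/441)
  −21m−199 = (−(9261/77044)m−87759/77044)(77044/441) + (0)
The last nonzero remainder is the constant 77044/441, so the polynomials are coprime and gcd = 1.

1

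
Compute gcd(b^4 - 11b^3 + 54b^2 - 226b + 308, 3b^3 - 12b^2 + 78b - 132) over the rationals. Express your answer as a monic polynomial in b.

b^3 - 4b^2 + 26b - 44

By polynomial division,
  b^4 - 11b^3 + 54b^2 - 226b + 308 = ((1/3)b - 7/3)(3b^3 - 12b^2 + 78b - 132) + (0)
Last nonzero remainder: 3b^3 - 12b^2 + 78b - 132. Dividing through by 3 gives the monic gcd b^3 - 4b^2 + 26b - 44.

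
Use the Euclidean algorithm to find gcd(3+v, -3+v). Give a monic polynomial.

By polynomial division,
  v+3 = (v-3) + (6)
  v-3 = ((1/6)v-1/2)(6) + (0)
The last nonzero remainder is the constant 6, so the polynomials are coprime and gcd = 1.

1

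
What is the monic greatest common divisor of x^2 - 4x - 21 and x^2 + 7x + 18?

Euclidean algorithm in ℚ[x]:
  x^2 - 4x - 21 = (x^2 + 7x + 18) + (-11x - 39)
  x^2 + 7x + 18 = (-(1/11)x - 38/121)(-11x - 39) + (696/121)
  -11x - 39 = (-(1331/696)x - 1573/232)(696/121) + (0)
The last nonzero remainder is the constant 696/121, so the polynomials are coprime and gcd = 1.

1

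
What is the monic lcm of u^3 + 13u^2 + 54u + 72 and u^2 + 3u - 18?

Euclidean algorithm in ℚ[u]:
  u^3 + 13u^2 + 54u + 72 = (u + 10)(u^2 + 3u - 18) + (42u + 252)
  u^2 + 3u - 18 = ((1/42)u - 1/14)(42u + 252) + (0)
Last nonzero remainder: 42u + 252. Dividing through by 42 gives the monic gcd u + 6.
Then lcm(f, g) = f·g / gcd(f, g); expanding and making the result monic gives the answer.

u^4 + 10u^3 + 15u^2 - 90u - 216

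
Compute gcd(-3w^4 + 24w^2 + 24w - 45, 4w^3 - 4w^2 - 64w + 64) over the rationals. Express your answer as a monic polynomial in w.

w - 1

Apply the Euclidean algorithm:
  -3w^4 + 24w^2 + 24w - 45 = (-(3/4)w - 3/4)(4w^3 - 4w^2 - 64w + 64) + (-27w^2 + 24w + 3)
  4w^3 - 4w^2 - 64w + 64 = (-(4/27)w + 4/243)(-27w^2 + 24w + 3) + (-(5180/81)w + 5180/81)
  -27w^2 + 24w + 3 = ((2187/5180)w + 243/5180)(-(5180/81)w + 5180/81) + (0)
Last nonzero remainder: -(5180/81)w + 5180/81. Dividing through by -5180/81 gives the monic gcd w - 1.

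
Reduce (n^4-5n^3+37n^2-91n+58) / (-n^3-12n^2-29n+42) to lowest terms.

(-n^3+4n^2-33n+58)/(n^2+13n+42)

Apply the Euclidean algorithm:
  n^4-5n^3+37n^2-91n+58 = (-n+17)(-n^3-12n^2-29n+42) + (212n^2+444n-656)
  -n^3-12n^2-29n+42 = (-(1/212)n-525/11236)(212n^2+444n-656) + (-(31878/2809)n+31878/2809)
  212n^2+444n-656 = (-(297754/15939)n-921352/15939)(-(31878/2809)n+31878/2809) + (0)
Last nonzero remainder: -(31878/2809)n+31878/2809. Dividing through by -31878/2809 gives the monic gcd n-1.
Cancel n-1 from numerator and denominator to get the reduced form.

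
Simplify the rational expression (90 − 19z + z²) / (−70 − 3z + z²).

(−9 + z)/(7 + z)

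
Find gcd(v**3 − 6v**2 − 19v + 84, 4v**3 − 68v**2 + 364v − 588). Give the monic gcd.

Repeated division with remainder:
  v**3 − 6v**2 − 19v + 84 = (1/4)(4v**3 − 68v**2 + 364v − 588) + (11v**2 − 110v + 231)
  4v**3 − 68v**2 + 364v − 588 = ((4/11)v − 28/11)(11v**2 − 110v + 231) + (0)
Last nonzero remainder: 11v**2 − 110v + 231. Dividing through by 11 gives the monic gcd v**2 − 10v + 21.

v**2 − 10v + 21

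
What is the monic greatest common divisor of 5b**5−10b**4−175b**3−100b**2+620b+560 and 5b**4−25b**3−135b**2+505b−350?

b**2−9b+14

Apply the Euclidean algorithm:
  5b**5−10b**4−175b**3−100b**2+620b+560 = (b+3)(5b**4−25b**3−135b**2+505b−350) + (35b**3−200b**2−545b+1610)
  5b**4−25b**3−135b**2+505b−350 = ((1/7)b+5/49)(35b**3−200b**2−545b+1610) + (−(1800/49)b**2+(16200/49)b−3600/7)
  35b**3−200b**2−545b+1610 = (−(343/360)b−1127/360)(−(1800/49)b**2+(16200/49)b−3600/7) + (0)
Last nonzero remainder: −(1800/49)b**2+(16200/49)b−3600/7. Dividing through by −1800/49 gives the monic gcd b**2−9b+14.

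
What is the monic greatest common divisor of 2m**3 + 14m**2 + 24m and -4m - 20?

By polynomial division,
  2m**3 + 14m**2 + 24m = (-(1/2)m**2 - m - 1)(-4m - 20) + (-20)
  -4m - 20 = ((1/5)m + 1)(-20) + (0)
The last nonzero remainder is the constant -20, so the polynomials are coprime and gcd = 1.

1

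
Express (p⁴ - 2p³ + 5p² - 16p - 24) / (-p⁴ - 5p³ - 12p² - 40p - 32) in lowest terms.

(-p + 3)/(p + 4)

By polynomial division,
  p⁴ - 2p³ + 5p² - 16p - 24 = (-1)(-p⁴ - 5p³ - 12p² - 40p - 32) + (-7p³ - 7p² - 56p - 56)
  -p⁴ - 5p³ - 12p² - 40p - 32 = ((1/7)p + 4/7)(-7p³ - 7p² - 56p - 56) + (0)
Last nonzero remainder: -7p³ - 7p² - 56p - 56. Dividing through by -7 gives the monic gcd p³ + p² + 8p + 8.
Cancel p³ + p² + 8p + 8 from numerator and denominator to get the reduced form.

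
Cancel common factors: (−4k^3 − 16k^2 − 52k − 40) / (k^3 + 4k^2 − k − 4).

Repeated division with remainder:
  −4k^3 − 16k^2 − 52k − 40 = (−4)(k^3 + 4k^2 − k − 4) + (−56k − 56)
  k^3 + 4k^2 − k − 4 = (−(1/56)k^2 − (3/56)k + 1/14)(−56k − 56) + (0)
Last nonzero remainder: −56k − 56. Dividing through by −56 gives the monic gcd k + 1.
Cancel k + 1 from numerator and denominator to get the reduced form.

(−4k^2 − 12k − 40)/(k^2 + 3k − 4)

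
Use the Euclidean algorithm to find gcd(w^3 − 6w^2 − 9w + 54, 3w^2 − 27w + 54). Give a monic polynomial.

Euclidean algorithm in ℚ[w]:
  w^3 − 6w^2 − 9w + 54 = ((1/3)w + 1)(3w^2 − 27w + 54) + (0)
Last nonzero remainder: 3w^2 − 27w + 54. Dividing through by 3 gives the monic gcd w^2 − 9w + 18.

w^2 − 9w + 18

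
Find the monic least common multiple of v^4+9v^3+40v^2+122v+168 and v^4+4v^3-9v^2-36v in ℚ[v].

By polynomial division,
  v^4+9v^3+40v^2+122v+168 = (v^4+4v^3-9v^2-36v) + (5v^3+49v^2+158v+168)
  v^4+4v^3-9v^2-36v = ((1/5)v-29/25)(5v^3+49v^2+158v+168) + ((406/25)v^2+(2842/25)v+4872/25)
  5v^3+49v^2+158v+168 = ((125/406)v+25/29)((406/25)v^2+(2842/25)v+4872/25) + (0)
Last nonzero remainder: (406/25)v^2+(2842/25)v+4872/25. Dividing through by 406/25 gives the monic gcd v^2+7v+12.
Then lcm(f, g) = f·g / gcd(f, g); expanding and making the result monic gives the answer.

v^6+6v^5+13v^4+2v^3-198v^2-504v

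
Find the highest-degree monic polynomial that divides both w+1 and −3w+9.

1

Euclidean algorithm in ℚ[w]:
  w+1 = (−1/3)(−3w+9) + (4)
  −3w+9 = (−(3/4)w+9/4)(4) + (0)
The last nonzero remainder is the constant 4, so the polynomials are coprime and gcd = 1.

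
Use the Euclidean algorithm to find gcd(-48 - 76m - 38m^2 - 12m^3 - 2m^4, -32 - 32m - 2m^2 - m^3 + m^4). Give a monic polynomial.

8 + 10m + 3m^2 + m^3

By polynomial division,
  -2m^4 - 12m^3 - 38m^2 - 76m - 48 = (-2)(m^4 - m^3 - 2m^2 - 32m - 32) + (-14m^3 - 42m^2 - 140m - 112)
  m^4 - m^3 - 2m^2 - 32m - 32 = (-(1/14)m + 2/7)(-14m^3 - 42m^2 - 140m - 112) + (0)
Last nonzero remainder: -14m^3 - 42m^2 - 140m - 112. Dividing through by -14 gives the monic gcd m^3 + 3m^2 + 10m + 8.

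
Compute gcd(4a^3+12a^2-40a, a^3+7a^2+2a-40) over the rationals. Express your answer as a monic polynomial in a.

Apply the Euclidean algorithm:
  4a^3+12a^2-40a = (4)(a^3+7a^2+2a-40) + (-16a^2-48a+160)
  a^3+7a^2+2a-40 = (-(1/16)a-1/4)(-16a^2-48a+160) + (0)
Last nonzero remainder: -16a^2-48a+160. Dividing through by -16 gives the monic gcd a^2+3a-10.

a^2+3a-10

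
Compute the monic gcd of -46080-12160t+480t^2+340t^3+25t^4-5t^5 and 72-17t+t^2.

72-17t+t^2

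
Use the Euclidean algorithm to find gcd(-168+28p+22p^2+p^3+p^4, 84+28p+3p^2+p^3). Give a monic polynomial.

84+28p+3p^2+p^3

Apply the Euclidean algorithm:
  p^4+p^3+22p^2+28p-168 = (p-2)(p^3+3p^2+28p+84) + (0)
The last nonzero remainder p^3+3p^2+28p+84 is already monic.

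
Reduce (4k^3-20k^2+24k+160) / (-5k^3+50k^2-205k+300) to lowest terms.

(-4k-8)/(5k-15)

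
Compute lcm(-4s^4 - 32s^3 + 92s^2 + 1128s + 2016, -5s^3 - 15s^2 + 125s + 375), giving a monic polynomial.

s^6 + 8s^5 - 48s^4 - 482s^3 + 71s^2 + 7050s + 12600

Euclidean algorithm in ℚ[s]:
  -4s^4 - 32s^3 + 92s^2 + 1128s + 2016 = ((4/5)s + 4)(-5s^3 - 15s^2 + 125s + 375) + (52s^2 + 328s + 516)
  -5s^3 - 15s^2 + 125s + 375 = (-(5/52)s + 215/676)(52s^2 + 328s + 516) + ((11880/169)s + 35640/169)
  52s^2 + 328s + 516 = ((2197/2970)s + 7267/2970)((11880/169)s + 35640/169) + (0)
Last nonzero remainder: (11880/169)s + 35640/169. Dividing through by 11880/169 gives the monic gcd s + 3.
Then lcm(f, g) = f·g / gcd(f, g); expanding and making the result monic gives the answer.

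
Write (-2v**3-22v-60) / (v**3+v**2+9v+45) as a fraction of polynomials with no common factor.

By polynomial division,
  -2v**3-22v-60 = (-2)(v**3+v**2+9v+45) + (2v**2-4v+30)
  v**3+v**2+9v+45 = ((1/2)v+3/2)(2v**2-4v+30) + (0)
Last nonzero remainder: 2v**2-4v+30. Dividing through by 2 gives the monic gcd v**2-2v+15.
Cancel v**2-2v+15 from numerator and denominator to get the reduced form.

(-2v-4)/(v+3)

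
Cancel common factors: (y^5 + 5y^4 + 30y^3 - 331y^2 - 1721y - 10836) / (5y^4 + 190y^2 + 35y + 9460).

(y^3 - 2y^2 + y - 252)/(5y^2 - 35y + 220)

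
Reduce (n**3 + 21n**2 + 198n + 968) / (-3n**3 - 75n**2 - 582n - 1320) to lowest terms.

(-n**2 - 10n - 88)/(3n**2 + 42n + 120)

Euclidean algorithm in ℚ[n]:
  n**3 + 21n**2 + 198n + 968 = (-1/3)(-3n**3 - 75n**2 - 582n - 1320) + (-4n**2 + 4n + 528)
  -3n**3 - 75n**2 - 582n - 1320 = ((3/4)n + 39/2)(-4n**2 + 4n + 528) + (-1056n - 11616)
  -4n**2 + 4n + 528 = ((1/264)n - 1/22)(-1056n - 11616) + (0)
Last nonzero remainder: -1056n - 11616. Dividing through by -1056 gives the monic gcd n + 11.
Cancel n + 11 from numerator and denominator to get the reduced form.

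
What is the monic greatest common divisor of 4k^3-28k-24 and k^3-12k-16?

Euclidean algorithm in ℚ[k]:
  4k^3-28k-24 = (4)(k^3-12k-16) + (20k+40)
  k^3-12k-16 = ((1/20)k^2-(1/10)k-2/5)(20k+40) + (0)
Last nonzero remainder: 20k+40. Dividing through by 20 gives the monic gcd k+2.

k+2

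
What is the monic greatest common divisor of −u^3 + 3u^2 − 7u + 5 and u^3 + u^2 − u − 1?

u − 1

Repeated division with remainder:
  −u^3 + 3u^2 − 7u + 5 = (−1)(u^3 + u^2 − u − 1) + (4u^2 − 8u + 4)
  u^3 + u^2 − u − 1 = ((1/4)u + 3/4)(4u^2 − 8u + 4) + (4u − 4)
  4u^2 − 8u + 4 = (u − 1)(4u − 4) + (0)
Last nonzero remainder: 4u − 4. Dividing through by 4 gives the monic gcd u − 1.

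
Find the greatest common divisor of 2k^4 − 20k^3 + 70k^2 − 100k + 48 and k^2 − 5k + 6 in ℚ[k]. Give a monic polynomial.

k^2 − 5k + 6

Euclidean algorithm in ℚ[k]:
  2k^4 − 20k^3 + 70k^2 − 100k + 48 = (2k^2 − 10k + 8)(k^2 − 5k + 6) + (0)
The last nonzero remainder k^2 − 5k + 6 is already monic.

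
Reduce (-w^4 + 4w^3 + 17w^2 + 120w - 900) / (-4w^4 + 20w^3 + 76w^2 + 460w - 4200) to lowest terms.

(w - 6)/(4w - 28)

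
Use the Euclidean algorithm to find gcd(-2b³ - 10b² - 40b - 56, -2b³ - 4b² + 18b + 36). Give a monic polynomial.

Repeated division with remainder:
  -2b³ - 10b² - 40b - 56 = (-2b³ - 4b² + 18b + 36) + (-6b² - 58b - 92)
  -2b³ - 4b² + 18b + 36 = ((1/3)b - 23/9)(-6b² - 58b - 92) + (-(896/9)b - 1792/9)
  -6b² - 58b - 92 = ((27/448)b + 207/448)(-(896/9)b - 1792/9) + (0)
Last nonzero remainder: -(896/9)b - 1792/9. Dividing through by -896/9 gives the monic gcd b + 2.

b + 2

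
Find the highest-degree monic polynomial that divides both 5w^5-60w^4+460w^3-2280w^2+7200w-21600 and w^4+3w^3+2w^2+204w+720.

Euclidean algorithm in ℚ[w]:
  5w^5-60w^4+460w^3-2280w^2+7200w-21600 = (5w-75)(w^4+3w^3+2w^2+204w+720) + (675w^3-3150w^2+18900w+32400)
  w^4+3w^3+2w^2+204w+720 = ((1/675)w+23/2025)(675w^3-3150w^2+18900w+32400) + ((88/9)w^2-(176/3)w+352)
  675w^3-3150w^2+18900w+32400 = ((6075/88)w+2025/22)((88/9)w^2-(176/3)w+352) + (0)
Last nonzero remainder: (88/9)w^2-(176/3)w+352. Dividing through by 88/9 gives the monic gcd w^2-6w+36.

w^2-6w+36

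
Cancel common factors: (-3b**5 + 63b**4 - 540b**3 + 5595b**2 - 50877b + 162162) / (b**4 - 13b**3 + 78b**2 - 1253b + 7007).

(-3b**2 + 45b - 162)/(b - 7)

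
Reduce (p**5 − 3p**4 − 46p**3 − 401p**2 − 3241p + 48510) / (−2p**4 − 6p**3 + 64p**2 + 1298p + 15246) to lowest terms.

(−p**2 + 17p − 70)/(2p − 22)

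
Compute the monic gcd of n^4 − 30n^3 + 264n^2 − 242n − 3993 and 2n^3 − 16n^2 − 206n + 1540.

n − 11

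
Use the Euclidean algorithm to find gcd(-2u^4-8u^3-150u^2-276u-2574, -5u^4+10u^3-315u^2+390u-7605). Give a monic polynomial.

u^2+3u+39

Euclidean algorithm in ℚ[u]:
  -2u^4-8u^3-150u^2-276u-2574 = (2/5)(-5u^4+10u^3-315u^2+390u-7605) + (-12u^3-24u^2-432u+468)
  -5u^4+10u^3-315u^2+390u-7605 = ((5/12)u-5/3)(-12u^3-24u^2-432u+468) + (-175u^2-525u-6825)
  -12u^3-24u^2-432u+468 = ((12/175)u-12/175)(-175u^2-525u-6825) + (0)
Last nonzero remainder: -175u^2-525u-6825. Dividing through by -175 gives the monic gcd u^2+3u+39.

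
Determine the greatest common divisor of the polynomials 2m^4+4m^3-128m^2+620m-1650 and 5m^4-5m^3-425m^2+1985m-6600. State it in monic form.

m^3+7m^2-29m+165

Euclidean algorithm in ℚ[m]:
  2m^4+4m^3-128m^2+620m-1650 = (2/5)(5m^4-5m^3-425m^2+1985m-6600) + (6m^3+42m^2-174m+990)
  5m^4-5m^3-425m^2+1985m-6600 = ((5/6)m-20/3)(6m^3+42m^2-174m+990) + (0)
Last nonzero remainder: 6m^3+42m^2-174m+990. Dividing through by 6 gives the monic gcd m^3+7m^2-29m+165.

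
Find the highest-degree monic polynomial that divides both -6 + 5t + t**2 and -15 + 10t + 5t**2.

-1 + t

Repeated division with remainder:
  t**2 + 5t - 6 = (1/5)(5t**2 + 10t - 15) + (3t - 3)
  5t**2 + 10t - 15 = ((5/3)t + 5)(3t - 3) + (0)
Last nonzero remainder: 3t - 3. Dividing through by 3 gives the monic gcd t - 1.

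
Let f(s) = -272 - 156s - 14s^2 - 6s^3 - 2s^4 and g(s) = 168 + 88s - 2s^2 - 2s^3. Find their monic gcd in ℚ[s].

2 + s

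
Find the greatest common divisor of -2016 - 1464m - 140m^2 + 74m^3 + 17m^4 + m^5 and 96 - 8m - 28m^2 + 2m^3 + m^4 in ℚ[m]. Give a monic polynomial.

-48 - 20m + 4m^2 + m^3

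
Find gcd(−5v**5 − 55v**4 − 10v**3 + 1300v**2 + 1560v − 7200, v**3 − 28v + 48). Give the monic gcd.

v**3 − 28v + 48

Euclidean algorithm in ℚ[v]:
  −5v**5 − 55v**4 − 10v**3 + 1300v**2 + 1560v − 7200 = (−5v**2 − 55v − 150)(v**3 − 28v + 48) + (0)
The last nonzero remainder v**3 − 28v + 48 is already monic.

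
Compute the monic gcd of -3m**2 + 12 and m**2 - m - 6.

m + 2

Apply the Euclidean algorithm:
  -3m**2 + 12 = (-3)(m**2 - m - 6) + (-3m - 6)
  m**2 - m - 6 = (-(1/3)m + 1)(-3m - 6) + (0)
Last nonzero remainder: -3m - 6. Dividing through by -3 gives the monic gcd m + 2.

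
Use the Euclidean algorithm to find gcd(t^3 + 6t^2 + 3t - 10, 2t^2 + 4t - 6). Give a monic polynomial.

t - 1

By polynomial division,
  t^3 + 6t^2 + 3t - 10 = ((1/2)t + 2)(2t^2 + 4t - 6) + (-2t + 2)
  2t^2 + 4t - 6 = (-t - 3)(-2t + 2) + (0)
Last nonzero remainder: -2t + 2. Dividing through by -2 gives the monic gcd t - 1.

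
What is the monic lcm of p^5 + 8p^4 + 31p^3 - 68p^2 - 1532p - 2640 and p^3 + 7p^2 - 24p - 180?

p^6 + 14p^5 + 79p^4 + 118p^3 - 1940p^2 - 11832p - 15840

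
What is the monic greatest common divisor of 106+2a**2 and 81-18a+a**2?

Apply the Euclidean algorithm:
  2a**2+106 = (2)(a**2-18a+81) + (36a-56)
  a**2-18a+81 = ((1/36)a-37/81)(36a-56) + (4489/81)
  36a-56 = ((2916/4489)a-4536/4489)(4489/81) + (0)
The last nonzero remainder is the constant 4489/81, so the polynomials are coprime and gcd = 1.

1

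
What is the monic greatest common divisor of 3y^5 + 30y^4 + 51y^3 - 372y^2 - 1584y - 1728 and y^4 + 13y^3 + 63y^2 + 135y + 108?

Repeated division with remainder:
  3y^5 + 30y^4 + 51y^3 - 372y^2 - 1584y - 1728 = (3y - 9)(y^4 + 13y^3 + 63y^2 + 135y + 108) + (-21y^3 - 210y^2 - 693y - 756)
  y^4 + 13y^3 + 63y^2 + 135y + 108 = (-(1/21)y - 1/7)(-21y^3 - 210y^2 - 693y - 756) + (0)
Last nonzero remainder: -21y^3 - 210y^2 - 693y - 756. Dividing through by -21 gives the monic gcd y^3 + 10y^2 + 33y + 36.

y^3 + 10y^2 + 33y + 36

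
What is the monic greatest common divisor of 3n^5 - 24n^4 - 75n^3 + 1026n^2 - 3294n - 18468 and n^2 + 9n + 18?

Euclidean algorithm in ℚ[n]:
  3n^5 - 24n^4 - 75n^3 + 1026n^2 - 3294n - 18468 = (3n^3 - 51n^2 + 330n - 1026)(n^2 + 9n + 18) + (0)
The last nonzero remainder n^2 + 9n + 18 is already monic.

n^2 + 9n + 18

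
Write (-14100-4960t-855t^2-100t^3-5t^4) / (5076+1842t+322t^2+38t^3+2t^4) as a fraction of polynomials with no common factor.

(-50-5t)/(18+2t)

By polynomial division,
  -5t^4-100t^3-855t^2-4960t-14100 = (-5/2)(2t^4+38t^3+322t^2+1842t+5076) + (-5t^3-50t^2-355t-1410)
  2t^4+38t^3+322t^2+1842t+5076 = (-(2/5)t-18/5)(-5t^3-50t^2-355t-1410) + (0)
Last nonzero remainder: -5t^3-50t^2-355t-1410. Dividing through by -5 gives the monic gcd t^3+10t^2+71t+282.
Cancel t^3+10t^2+71t+282 from numerator and denominator to get the reduced form.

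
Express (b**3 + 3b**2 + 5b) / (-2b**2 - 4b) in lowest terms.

Euclidean algorithm in ℚ[b]:
  b**3 + 3b**2 + 5b = (-(1/2)b - 1/2)(-2b**2 - 4b) + (3b)
  -2b**2 - 4b = (-(2/3)b - 4/3)(3b) + (0)
Last nonzero remainder: 3b. Dividing through by 3 gives the monic gcd b.
Cancel b from numerator and denominator to get the reduced form.

(-b**2 - 3b - 5)/(2b + 4)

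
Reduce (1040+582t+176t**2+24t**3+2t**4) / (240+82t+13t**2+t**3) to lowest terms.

Repeated division with remainder:
  2t**4+24t**3+176t**2+582t+1040 = (2t-2)(t**3+13t**2+82t+240) + (38t**2+266t+1520)
  t**3+13t**2+82t+240 = ((1/38)t+3/19)(38t**2+266t+1520) + (0)
Last nonzero remainder: 38t**2+266t+1520. Dividing through by 38 gives the monic gcd t**2+7t+40.
Cancel t**2+7t+40 from numerator and denominator to get the reduced form.

(26+10t+2t**2)/(6+t)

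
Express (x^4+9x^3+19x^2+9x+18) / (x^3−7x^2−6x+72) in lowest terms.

Euclidean algorithm in ℚ[x]:
  x^4+9x^3+19x^2+9x+18 = (x+16)(x^3−7x^2−6x+72) + (137x^2+33x−1134)
  x^3−7x^2−6x+72 = ((1/137)x−992/18769)(137x^2+33x−1134) + ((75480/18769)x+226440/18769)
  137x^2+33x−1134 = ((2571353/75480)x−1182447/12580)((75480/18769)x+226440/18769) + (0)
Last nonzero remainder: (75480/18769)x+226440/18769. Dividing through by 75480/18769 gives the monic gcd x+3.
Cancel x+3 from numerator and denominator to get the reduced form.

(x^3+6x^2+x+6)/(x^2−10x+24)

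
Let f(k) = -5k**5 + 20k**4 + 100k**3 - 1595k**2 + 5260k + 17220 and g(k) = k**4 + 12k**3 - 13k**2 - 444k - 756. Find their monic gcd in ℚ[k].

k**3 + 3k**2 - 40k - 84

Repeated division with remainder:
  -5k**5 + 20k**4 + 100k**3 - 1595k**2 + 5260k + 17220 = (-5k + 80)(k**4 + 12k**3 - 13k**2 - 444k - 756) + (-925k**3 - 2775k**2 + 37000k + 77700)
  k**4 + 12k**3 - 13k**2 - 444k - 756 = (-(1/925)k - 9/925)(-925k**3 - 2775k**2 + 37000k + 77700) + (0)
Last nonzero remainder: -925k**3 - 2775k**2 + 37000k + 77700. Dividing through by -925 gives the monic gcd k**3 + 3k**2 - 40k - 84.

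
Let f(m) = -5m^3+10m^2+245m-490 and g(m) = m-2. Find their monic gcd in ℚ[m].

m-2

Apply the Euclidean algorithm:
  -5m^3+10m^2+245m-490 = (-5m^2+245)(m-2) + (0)
The last nonzero remainder m-2 is already monic.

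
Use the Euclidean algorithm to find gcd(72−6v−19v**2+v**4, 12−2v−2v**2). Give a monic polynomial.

Euclidean algorithm in ℚ[v]:
  v**4−19v**2−6v+72 = (−(1/2)v**2+(1/2)v+6)(−2v**2−2v+12) + (0)
Last nonzero remainder: −2v**2−2v+12. Dividing through by −2 gives the monic gcd v**2+v−6.

−6+v+v**2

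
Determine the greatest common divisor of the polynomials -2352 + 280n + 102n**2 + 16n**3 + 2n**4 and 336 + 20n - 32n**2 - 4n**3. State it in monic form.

-21 + 4n + n**2

Repeated division with remainder:
  2n**4 + 16n**3 + 102n**2 + 280n - 2352 = (-(1/2)n)(-4n**3 - 32n**2 + 20n + 336) + (112n**2 + 448n - 2352)
  -4n**3 - 32n**2 + 20n + 336 = (-(1/28)n - 1/7)(112n**2 + 448n - 2352) + (0)
Last nonzero remainder: 112n**2 + 448n - 2352. Dividing through by 112 gives the monic gcd n**2 + 4n - 21.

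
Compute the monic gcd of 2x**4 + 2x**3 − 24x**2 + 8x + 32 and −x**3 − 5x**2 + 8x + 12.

x**2 − x − 2

Euclidean algorithm in ℚ[x]:
  2x**4 + 2x**3 − 24x**2 + 8x + 32 = (−2x + 8)(−x**3 − 5x**2 + 8x + 12) + (32x**2 − 32x − 64)
  −x**3 − 5x**2 + 8x + 12 = (−(1/32)x − 3/16)(32x**2 − 32x − 64) + (0)
Last nonzero remainder: 32x**2 − 32x − 64. Dividing through by 32 gives the monic gcd x**2 − x − 2.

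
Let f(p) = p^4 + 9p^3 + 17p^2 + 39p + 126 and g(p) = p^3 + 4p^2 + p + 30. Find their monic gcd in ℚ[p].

p^2 - p + 6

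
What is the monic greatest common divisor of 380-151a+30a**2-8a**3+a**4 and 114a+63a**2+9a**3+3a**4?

19+a+a**2

Repeated division with remainder:
  a**4-8a**3+30a**2-151a+380 = (1/3)(3a**4+9a**3+63a**2+114a) + (-11a**3+9a**2-189a+380)
  3a**4+9a**3+63a**2+114a = (-(3/11)a-126/121)(-11a**3+9a**2-189a+380) + ((2520/121)a**2+(2520/121)a+47880/121)
  -11a**3+9a**2-189a+380 = (-(1331/2520)a+121/126)((2520/121)a**2+(2520/121)a+47880/121) + (0)
Last nonzero remainder: (2520/121)a**2+(2520/121)a+47880/121. Dividing through by 2520/121 gives the monic gcd a**2+a+19.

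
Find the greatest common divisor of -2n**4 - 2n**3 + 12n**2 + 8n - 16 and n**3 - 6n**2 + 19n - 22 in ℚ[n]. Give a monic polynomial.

Euclidean algorithm in ℚ[n]:
  -2n**4 - 2n**3 + 12n**2 + 8n - 16 = (-2n - 14)(n**3 - 6n**2 + 19n - 22) + (-34n**2 + 230n - 324)
  n**3 - 6n**2 + 19n - 22 = (-(1/34)n - 13/578)(-34n**2 + 230n - 324) + ((4232/289)n - 8464/289)
  -34n**2 + 230n - 324 = (-(4913/2116)n + 23409/2116)((4232/289)n - 8464/289) + (0)
Last nonzero remainder: (4232/289)n - 8464/289. Dividing through by 4232/289 gives the monic gcd n - 2.

n - 2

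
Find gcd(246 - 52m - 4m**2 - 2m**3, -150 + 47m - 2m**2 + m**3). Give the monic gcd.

-3 + m

Repeated division with remainder:
  -2m**3 - 4m**2 - 52m + 246 = (-2)(m**3 - 2m**2 + 47m - 150) + (-8m**2 + 42m - 54)
  m**3 - 2m**2 + 47m - 150 = (-(1/8)m - 13/32)(-8m**2 + 42m - 54) + ((917/16)m - 2751/16)
  -8m**2 + 42m - 54 = (-(128/917)m + 288/917)((917/16)m - 2751/16) + (0)
Last nonzero remainder: (917/16)m - 2751/16. Dividing through by 917/16 gives the monic gcd m - 3.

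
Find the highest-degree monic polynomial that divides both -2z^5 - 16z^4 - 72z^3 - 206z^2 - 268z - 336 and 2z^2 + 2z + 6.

z^2 + z + 3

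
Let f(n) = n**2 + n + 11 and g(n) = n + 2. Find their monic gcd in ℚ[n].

1

By polynomial division,
  n**2 + n + 11 = (n - 1)(n + 2) + (13)
  n + 2 = ((1/13)n + 2/13)(13) + (0)
The last nonzero remainder is the constant 13, so the polynomials are coprime and gcd = 1.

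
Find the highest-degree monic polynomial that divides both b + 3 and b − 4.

1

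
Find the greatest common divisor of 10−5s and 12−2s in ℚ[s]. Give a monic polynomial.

Euclidean algorithm in ℚ[s]:
  −5s+10 = (5/2)(−2s+12) + (−20)
  −2s+12 = ((1/10)s−3/5)(−20) + (0)
The last nonzero remainder is the constant −20, so the polynomials are coprime and gcd = 1.

1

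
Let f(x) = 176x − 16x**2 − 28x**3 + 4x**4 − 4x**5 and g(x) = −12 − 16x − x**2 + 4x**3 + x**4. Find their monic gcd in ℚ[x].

By polynomial division,
  −4x**5 + 4x**4 − 28x**3 − 16x**2 + 176x = (−4x + 20)(x**4 + 4x**3 − x**2 − 16x − 12) + (−112x**3 − 60x**2 + 448x + 240)
  x**4 + 4x**3 − x**2 − 16x − 12 = (−(1/112)x − 97/3136)(−112x**3 − 60x**2 + 448x + 240) + ((897/784)x**2 − 897/196)
  −112x**3 − 60x**2 + 448x + 240 = (−(87808/897)x − 15680/299)((897/784)x**2 − 897/196) + (0)
Last nonzero remainder: (897/784)x**2 − 897/196. Dividing through by 897/784 gives the monic gcd x**2 − 4.

−4 + x**2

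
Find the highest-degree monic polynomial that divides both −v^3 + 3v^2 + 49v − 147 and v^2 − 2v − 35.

v − 7

By polynomial division,
  −v^3 + 3v^2 + 49v − 147 = (−v + 1)(v^2 − 2v − 35) + (16v − 112)
  v^2 − 2v − 35 = ((1/16)v + 5/16)(16v − 112) + (0)
Last nonzero remainder: 16v − 112. Dividing through by 16 gives the monic gcd v − 7.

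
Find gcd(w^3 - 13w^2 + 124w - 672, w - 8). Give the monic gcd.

w - 8

By polynomial division,
  w^3 - 13w^2 + 124w - 672 = (w^2 - 5w + 84)(w - 8) + (0)
The last nonzero remainder w - 8 is already monic.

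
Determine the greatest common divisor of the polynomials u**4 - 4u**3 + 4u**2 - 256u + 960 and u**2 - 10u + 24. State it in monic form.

Euclidean algorithm in ℚ[u]:
  u**4 - 4u**3 + 4u**2 - 256u + 960 = (u**2 + 6u + 40)(u**2 - 10u + 24) + (0)
The last nonzero remainder u**2 - 10u + 24 is already monic.

u**2 - 10u + 24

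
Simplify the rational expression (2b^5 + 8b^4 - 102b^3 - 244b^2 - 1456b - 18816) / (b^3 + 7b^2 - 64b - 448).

Repeated division with remainder:
  2b^5 + 8b^4 - 102b^3 - 244b^2 - 1456b - 18816 = (2b^2 - 6b + 68)(b^3 + 7b^2 - 64b - 448) + (-208b^2 + 208b + 11648)
  b^3 + 7b^2 - 64b - 448 = (-(1/208)b - 1/26)(-208b^2 + 208b + 11648) + (0)
Last nonzero remainder: -208b^2 + 208b + 11648. Dividing through by -208 gives the monic gcd b^2 - b - 56.
Cancel b^2 - b - 56 from numerator and denominator to get the reduced form.

(2b^3 + 10b^2 + 20b + 336)/(b + 8)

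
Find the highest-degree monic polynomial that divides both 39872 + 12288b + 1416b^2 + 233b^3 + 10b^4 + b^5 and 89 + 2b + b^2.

Repeated division with remainder:
  b^5 + 10b^4 + 233b^3 + 1416b^2 + 12288b + 39872 = (b^3 + 8b^2 + 128b + 448)(b^2 + 2b + 89) + (0)
The last nonzero remainder b^2 + 2b + 89 is already monic.

89 + 2b + b^2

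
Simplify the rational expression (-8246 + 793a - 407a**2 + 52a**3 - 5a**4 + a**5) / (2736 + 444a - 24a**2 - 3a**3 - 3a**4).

By polynomial division,
  a**5 - 5a**4 + 52a**3 - 407a**2 + 793a - 8246 = (-(1/3)a + 2)(-3a**4 - 3a**3 - 24a**2 + 444a + 2736) + (50a**3 - 211a**2 + 817a - 13718)
  -3a**4 - 3a**3 - 24a**2 + 444a + 2736 = (-(3/50)a - 783/2500)(50a**3 - 211a**2 + 817a - 13718) + (-(102663/2500)a**2 - (307989/2500)a - 1950597/1250)
  50a**3 - 211a**2 + 817a - 13718 = (-(125000/102663)a + 902500/102663)(-(102663/2500)a**2 - (307989/2500)a - 1950597/1250) + (0)
Last nonzero remainder: -(102663/2500)a**2 - (307989/2500)a - 1950597/1250. Dividing through by -102663/2500 gives the monic gcd a**2 + 3a + 38.
Cancel a**2 + 3a + 38 from numerator and denominator to get the reduced form.

(217 - 38a + 8a**2 - a**3)/(-72 - 6a + 3a**2)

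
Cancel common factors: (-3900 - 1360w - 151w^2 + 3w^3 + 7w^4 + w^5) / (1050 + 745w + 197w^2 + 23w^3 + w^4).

Euclidean algorithm in ℚ[w]:
  w^5 + 7w^4 + 3w^3 - 151w^2 - 1360w - 3900 = (w - 16)(w^4 + 23w^3 + 197w^2 + 745w + 1050) + (174w^3 + 2256w^2 + 9510w + 12900)
  w^4 + 23w^3 + 197w^2 + 745w + 1050 = ((1/174)w + 97/1682)(174w^3 + 2256w^2 + 9510w + 12900) + ((10296/841)w^2 + (102960/841)w + 257400/841)
  174w^3 + 2256w^2 + 9510w + 12900 = ((24389/1716)w + 36163/858)((10296/841)w^2 + (102960/841)w + 257400/841) + (0)
Last nonzero remainder: (10296/841)w^2 + (102960/841)w + 257400/841. Dividing through by 10296/841 gives the monic gcd w^2 + 10w + 25.
Cancel w^2 + 10w + 25 from numerator and denominator to get the reduced form.

(-156 + 8w - 3w^2 + w^3)/(42 + 13w + w^2)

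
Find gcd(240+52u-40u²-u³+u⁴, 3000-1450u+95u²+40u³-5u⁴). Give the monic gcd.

By polynomial division,
  u⁴-u³-40u²+52u+240 = (-1/5)(-5u⁴+40u³+95u²-1450u+3000) + (7u³-21u²-238u+840)
  -5u⁴+40u³+95u²-1450u+3000 = (-(5/7)u+25/7)(7u³-21u²-238u+840) + (0)
Last nonzero remainder: 7u³-21u²-238u+840. Dividing through by 7 gives the monic gcd u³-3u²-34u+120.

120-34u-3u²+u³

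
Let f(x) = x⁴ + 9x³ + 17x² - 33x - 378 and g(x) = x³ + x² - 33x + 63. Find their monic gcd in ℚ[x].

x² + 4x - 21

Repeated division with remainder:
  x⁴ + 9x³ + 17x² - 33x - 378 = (x + 8)(x³ + x² - 33x + 63) + (42x² + 168x - 882)
  x³ + x² - 33x + 63 = ((1/42)x - 1/14)(42x² + 168x - 882) + (0)
Last nonzero remainder: 42x² + 168x - 882. Dividing through by 42 gives the monic gcd x² + 4x - 21.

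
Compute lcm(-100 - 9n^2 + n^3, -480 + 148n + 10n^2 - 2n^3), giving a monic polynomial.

2400 - 500n + 116n^2 - 69n^3 - 4n^4 + n^5

Repeated division with remainder:
  n^3 - 9n^2 - 100 = (-1/2)(-2n^3 + 10n^2 + 148n - 480) + (-4n^2 + 74n - 340)
  -2n^3 + 10n^2 + 148n - 480 = ((1/2)n + 27/4)(-4n^2 + 74n - 340) + (-(363/2)n + 1815)
  -4n^2 + 74n - 340 = ((8/363)n - 68/363)(-(363/2)n + 1815) + (0)
Last nonzero remainder: -(363/2)n + 1815. Dividing through by -363/2 gives the monic gcd n - 10.
Then lcm(f, g) = f·g / gcd(f, g); expanding and making the result monic gives the answer.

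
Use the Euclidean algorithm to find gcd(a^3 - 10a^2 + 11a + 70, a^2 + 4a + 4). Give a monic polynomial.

a + 2

Repeated division with remainder:
  a^3 - 10a^2 + 11a + 70 = (a - 14)(a^2 + 4a + 4) + (63a + 126)
  a^2 + 4a + 4 = ((1/63)a + 2/63)(63a + 126) + (0)
Last nonzero remainder: 63a + 126. Dividing through by 63 gives the monic gcd a + 2.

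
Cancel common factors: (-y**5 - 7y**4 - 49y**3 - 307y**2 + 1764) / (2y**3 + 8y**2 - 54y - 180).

By polynomial division,
  -y**5 - 7y**4 - 49y**3 - 307y**2 + 1764 = (-(1/2)y**2 - (3/2)y - 32)(2y**3 + 8y**2 - 54y - 180) + (-222y**2 - 1998y - 3996)
  2y**3 + 8y**2 - 54y - 180 = (-(1/111)y + 5/111)(-222y**2 - 1998y - 3996) + (0)
Last nonzero remainder: -222y**2 - 1998y - 3996. Dividing through by -222 gives the monic gcd y**2 + 9y + 18.
Cancel y**2 + 9y + 18 from numerator and denominator to get the reduced form.

(-y**3 + 2y**2 - 49y + 98)/(2y - 10)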